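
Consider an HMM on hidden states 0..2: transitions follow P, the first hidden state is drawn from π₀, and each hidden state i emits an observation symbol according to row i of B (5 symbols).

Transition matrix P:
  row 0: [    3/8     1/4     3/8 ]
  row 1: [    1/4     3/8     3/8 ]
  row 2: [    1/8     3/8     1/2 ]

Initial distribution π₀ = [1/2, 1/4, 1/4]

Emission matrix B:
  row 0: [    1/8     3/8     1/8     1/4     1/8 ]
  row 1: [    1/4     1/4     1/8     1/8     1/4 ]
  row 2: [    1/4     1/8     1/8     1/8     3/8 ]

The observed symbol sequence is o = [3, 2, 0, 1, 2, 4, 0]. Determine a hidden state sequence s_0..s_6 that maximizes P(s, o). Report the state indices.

path = [0, 2, 2, 1, 2, 2, 2]

t=0: δ = [1.250e-01, 3.125e-02, 3.125e-02]  (obs o_0=3)
t=1: δ = [5.859e-03, 3.906e-03, 5.859e-03]  ψ = [0, 0, 0]  (obs o_1=2)
t=2: δ = [2.747e-04, 5.493e-04, 7.324e-04]  ψ = [0, 2, 2]  (obs o_2=0)
t=3: δ = [5.150e-05, 6.866e-05, 4.578e-05]  ψ = [1, 2, 2]  (obs o_3=1)
t=4: δ = [2.414e-06, 3.219e-06, 3.219e-06]  ψ = [0, 1, 1]  (obs o_4=2)
t=5: δ = [1.132e-07, 3.017e-07, 6.035e-07]  ψ = [0, 1, 2]  (obs o_5=4)
t=6: δ = [9.430e-09, 5.658e-08, 7.544e-08]  ψ = [1, 2, 2]  (obs o_6=0)
backtrack: best end state = 2; path = [0, 2, 2, 1, 2, 2, 2]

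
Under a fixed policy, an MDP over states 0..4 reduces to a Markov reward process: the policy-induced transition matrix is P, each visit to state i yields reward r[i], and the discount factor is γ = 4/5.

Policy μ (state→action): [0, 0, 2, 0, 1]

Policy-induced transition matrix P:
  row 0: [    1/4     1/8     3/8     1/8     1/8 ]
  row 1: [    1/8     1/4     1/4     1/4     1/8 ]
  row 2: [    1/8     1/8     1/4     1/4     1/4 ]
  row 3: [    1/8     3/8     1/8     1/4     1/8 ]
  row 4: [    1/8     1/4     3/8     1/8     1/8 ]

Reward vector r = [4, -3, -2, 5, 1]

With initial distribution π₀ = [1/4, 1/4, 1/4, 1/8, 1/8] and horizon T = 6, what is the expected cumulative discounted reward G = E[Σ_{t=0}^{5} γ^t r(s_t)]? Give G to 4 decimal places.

t=0: π = [0.2500, 0.2500, 0.2500, 0.1250, 0.1250], E[r] = 0.5000, γ^t·E[r] = 0.500000, running G = 0.500000
t=1: π = [0.1563, 0.2031, 0.2813, 0.2031, 0.1563], E[r] = 0.6250, γ^t·E[r] = 0.500000, running G = 1.000000
t=2: π = [0.1445, 0.2207, 0.2637, 0.2109, 0.1602], E[r] = 0.6035, γ^t·E[r] = 0.386250, running G = 1.386250
t=3: π = [0.1431, 0.2253, 0.2617, 0.2119, 0.1580], E[r] = 0.5903, γ^t·E[r] = 0.302250, running G = 1.688500
t=4: π = [0.1429, 0.2259, 0.2611, 0.2124, 0.1577], E[r] = 0.5912, γ^t·E[r] = 0.242138, running G = 1.930638
t=5: π = [0.1429, 0.2260, 0.2610, 0.2124, 0.1576], E[r] = 0.5910, γ^t·E[r] = 0.193666, running G = 2.124304

G = 2.1243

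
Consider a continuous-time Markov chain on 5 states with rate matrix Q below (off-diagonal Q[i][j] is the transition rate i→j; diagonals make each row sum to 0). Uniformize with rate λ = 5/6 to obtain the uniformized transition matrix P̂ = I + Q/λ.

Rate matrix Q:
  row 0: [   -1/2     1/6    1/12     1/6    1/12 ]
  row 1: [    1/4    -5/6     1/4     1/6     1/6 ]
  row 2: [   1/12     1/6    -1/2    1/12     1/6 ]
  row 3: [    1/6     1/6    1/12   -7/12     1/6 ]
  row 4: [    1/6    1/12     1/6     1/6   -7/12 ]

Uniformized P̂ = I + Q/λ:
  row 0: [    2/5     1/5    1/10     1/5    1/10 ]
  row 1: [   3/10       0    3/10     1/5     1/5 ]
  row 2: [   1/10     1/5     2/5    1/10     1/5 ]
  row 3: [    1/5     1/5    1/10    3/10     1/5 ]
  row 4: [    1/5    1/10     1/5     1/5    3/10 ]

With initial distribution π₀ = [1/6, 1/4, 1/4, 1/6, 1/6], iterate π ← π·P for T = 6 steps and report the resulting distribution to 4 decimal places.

π = [0.2420, 0.1504, 0.2138, 0.1984, 0.1954]

t=0: π = [0.1667, 0.2500, 0.2500, 0.1667, 0.1667]
t=1: π = [0.2333, 0.1333, 0.2417, 0.1917, 0.2000]
t=2: π = [0.2358, 0.1533, 0.2192, 0.1950, 0.1967]
t=3: π = [0.2406, 0.1497, 0.2161, 0.1976, 0.1961]
t=4: π = [0.2415, 0.1505, 0.2144, 0.1982, 0.1956]
t=5: π = [0.2419, 0.1504, 0.2140, 0.1984, 0.1954]
t=6: π = [0.2420, 0.1504, 0.2138, 0.1984, 0.1954]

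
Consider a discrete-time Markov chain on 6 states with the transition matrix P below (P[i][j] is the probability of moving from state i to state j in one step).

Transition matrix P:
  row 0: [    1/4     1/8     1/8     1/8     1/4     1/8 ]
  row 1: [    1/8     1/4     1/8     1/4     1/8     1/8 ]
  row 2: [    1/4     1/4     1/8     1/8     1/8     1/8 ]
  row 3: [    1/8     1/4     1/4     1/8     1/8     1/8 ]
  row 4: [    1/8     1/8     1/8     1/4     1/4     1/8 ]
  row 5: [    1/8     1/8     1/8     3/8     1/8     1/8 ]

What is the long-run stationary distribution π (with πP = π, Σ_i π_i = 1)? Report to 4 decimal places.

π = [0.1643, 0.1930, 0.1501, 0.2012, 0.1663, 0.1250]

Balance equations π_j = Σ_i π_i·P[i][j]:
  π_0 = 1/4·π_0 + 1/8·π_1 + 1/4·π_2 + 1/8·π_3 + 1/8·π_4 + 1/8·π_5
  π_1 = 1/8·π_0 + 1/4·π_1 + 1/4·π_2 + 1/4·π_3 + 1/8·π_4 + 1/8·π_5
  π_2 = 1/8·π_0 + 1/8·π_1 + 1/8·π_2 + 1/4·π_3 + 1/8·π_4 + 1/8·π_5
  π_3 = 1/8·π_0 + 1/4·π_1 + 1/8·π_2 + 1/8·π_3 + 1/4·π_4 + 3/8·π_5
  π_4 = 1/4·π_0 + 1/8·π_1 + 1/8·π_2 + 1/8·π_3 + 1/4·π_4 + 1/8·π_5
  normalize: π_0 + π_1 + π_2 + π_3 + π_4 + π_5 = 1
Solving the linear system gives exactly π = [673/4096, 5535/28672, 615/4096, 103/512, 4769/28672, 1/8].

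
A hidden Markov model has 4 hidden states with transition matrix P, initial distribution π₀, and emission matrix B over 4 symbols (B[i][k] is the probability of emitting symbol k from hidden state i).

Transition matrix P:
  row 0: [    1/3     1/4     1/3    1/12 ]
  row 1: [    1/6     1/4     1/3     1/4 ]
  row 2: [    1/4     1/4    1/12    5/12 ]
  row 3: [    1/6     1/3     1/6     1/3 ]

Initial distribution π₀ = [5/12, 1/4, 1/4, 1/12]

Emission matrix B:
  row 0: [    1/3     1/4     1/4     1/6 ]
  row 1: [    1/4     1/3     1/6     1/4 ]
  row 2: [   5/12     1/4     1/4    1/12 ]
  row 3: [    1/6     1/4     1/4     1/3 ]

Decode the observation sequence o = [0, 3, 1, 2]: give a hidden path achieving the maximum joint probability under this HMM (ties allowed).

t=0: δ = [1.389e-01, 6.250e-02, 1.042e-01, 1.389e-02]  (obs o_0=0)
t=1: δ = [7.716e-03, 8.681e-03, 3.858e-03, 1.447e-02]  ψ = [0, 0, 0, 2]  (obs o_1=3)
t=2: δ = [6.430e-04, 1.608e-03, 7.234e-04, 1.206e-03]  ψ = [0, 3, 1, 3]  (obs o_2=1)
t=3: δ = [6.698e-05, 6.698e-05, 1.340e-04, 1.005e-04]  ψ = [1, 1, 1, 1]  (obs o_3=2)
backtrack: best end state = 2; path = [2, 3, 1, 2]

path = [2, 3, 1, 2]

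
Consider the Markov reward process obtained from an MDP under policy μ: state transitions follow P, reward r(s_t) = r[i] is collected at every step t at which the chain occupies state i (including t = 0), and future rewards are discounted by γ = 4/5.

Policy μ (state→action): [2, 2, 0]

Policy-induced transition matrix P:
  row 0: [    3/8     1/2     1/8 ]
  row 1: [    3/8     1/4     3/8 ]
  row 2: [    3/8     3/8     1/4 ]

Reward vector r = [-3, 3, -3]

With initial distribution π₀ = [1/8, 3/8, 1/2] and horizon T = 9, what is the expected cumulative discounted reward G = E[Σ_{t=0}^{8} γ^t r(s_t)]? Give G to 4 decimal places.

G = -3.3830

t=0: π = [0.1250, 0.3750, 0.5000], E[r] = -0.7500, γ^t·E[r] = -0.750000, running G = -0.750000
t=1: π = [0.3750, 0.3438, 0.2813], E[r] = -0.9375, γ^t·E[r] = -0.750000, running G = -1.500000
t=2: π = [0.3750, 0.3789, 0.2461], E[r] = -0.7266, γ^t·E[r] = -0.465000, running G = -1.965000
t=3: π = [0.3750, 0.3745, 0.2505], E[r] = -0.7529, γ^t·E[r] = -0.385500, running G = -2.350500
t=4: π = [0.3750, 0.3751, 0.2499], E[r] = -0.7496, γ^t·E[r] = -0.307050, running G = -2.657550
t=5: π = [0.3750, 0.3750, 0.2500], E[r] = -0.7500, γ^t·E[r] = -0.245775, running G = -2.903325
t=6: π = [0.3750, 0.3750, 0.2500], E[r] = -0.7500, γ^t·E[r] = -0.196607, running G = -3.099932
t=7: π = [0.3750, 0.3750, 0.2500], E[r] = -0.7500, γ^t·E[r] = -0.157287, running G = -3.257218
t=8: π = [0.3750, 0.3750, 0.2500], E[r] = -0.7500, γ^t·E[r] = -0.125829, running G = -3.383047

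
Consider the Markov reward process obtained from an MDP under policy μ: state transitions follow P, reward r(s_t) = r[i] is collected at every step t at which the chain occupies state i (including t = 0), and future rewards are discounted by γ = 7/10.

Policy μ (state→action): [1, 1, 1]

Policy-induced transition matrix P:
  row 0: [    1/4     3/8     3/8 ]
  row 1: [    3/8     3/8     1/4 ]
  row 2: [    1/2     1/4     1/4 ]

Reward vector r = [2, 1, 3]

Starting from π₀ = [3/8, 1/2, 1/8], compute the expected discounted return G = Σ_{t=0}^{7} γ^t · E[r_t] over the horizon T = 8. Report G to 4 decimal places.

G = 5.8014

t=0: π = [0.3750, 0.5000, 0.1250], E[r] = 1.6250, γ^t·E[r] = 1.625000, running G = 1.625000
t=1: π = [0.3438, 0.3594, 0.2969], E[r] = 1.9375, γ^t·E[r] = 1.356250, running G = 2.981250
t=2: π = [0.3691, 0.3379, 0.2930], E[r] = 1.9551, γ^t·E[r] = 0.957988, running G = 3.939238
t=3: π = [0.3655, 0.3384, 0.2961], E[r] = 1.9578, γ^t·E[r] = 0.671513, running G = 4.610751
t=4: π = [0.3663, 0.3380, 0.2957], E[r] = 1.9577, γ^t·E[r] = 0.470044, running G = 5.080796
t=5: π = [0.3662, 0.3380, 0.2958], E[r] = 1.9578, γ^t·E[r] = 0.329039, running G = 5.409835
t=6: π = [0.3662, 0.3380, 0.2958], E[r] = 1.9577, γ^t·E[r] = 0.230327, running G = 5.640162
t=7: π = [0.3662, 0.3380, 0.2958], E[r] = 1.9577, γ^t·E[r] = 0.161229, running G = 5.801391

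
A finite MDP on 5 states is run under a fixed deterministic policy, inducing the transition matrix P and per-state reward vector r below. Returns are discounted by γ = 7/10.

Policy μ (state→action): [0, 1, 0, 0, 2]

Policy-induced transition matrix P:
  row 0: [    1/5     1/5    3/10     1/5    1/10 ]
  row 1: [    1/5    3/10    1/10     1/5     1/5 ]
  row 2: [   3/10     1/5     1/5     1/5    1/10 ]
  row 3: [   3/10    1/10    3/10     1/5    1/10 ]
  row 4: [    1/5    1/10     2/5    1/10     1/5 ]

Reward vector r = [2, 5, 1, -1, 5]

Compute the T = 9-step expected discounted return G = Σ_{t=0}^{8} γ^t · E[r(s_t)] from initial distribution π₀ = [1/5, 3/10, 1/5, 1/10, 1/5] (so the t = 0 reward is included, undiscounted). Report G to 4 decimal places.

G = 7.8117

t=0: π = [0.2000, 0.3000, 0.2000, 0.1000, 0.2000], E[r] = 3.0000, γ^t·E[r] = 3.000000, running G = 3.000000
t=1: π = [0.2300, 0.2000, 0.2400, 0.1800, 0.1500], E[r] = 2.2700, γ^t·E[r] = 1.589000, running G = 4.589000
t=2: π = [0.2420, 0.1870, 0.2510, 0.1850, 0.1350], E[r] = 2.1600, γ^t·E[r] = 1.058400, running G = 5.647400
t=3: π = [0.2436, 0.1867, 0.2510, 0.1865, 0.1322], E[r] = 2.1462, γ^t·E[r] = 0.736147, running G = 6.383547
t=4: π = [0.2438, 0.1868, 0.2508, 0.1868, 0.1319], E[r] = 2.1450, γ^t·E[r] = 0.515002, running G = 6.898549
t=5: π = [0.2438, 0.1868, 0.2508, 0.1868, 0.1319], E[r] = 2.1449, γ^t·E[r] = 0.360487, running G = 7.259036
t=6: π = [0.2438, 0.1868, 0.2507, 0.1868, 0.1319], E[r] = 2.1449, γ^t·E[r] = 0.252340, running G = 7.511376
t=7: π = [0.2438, 0.1868, 0.2507, 0.1868, 0.1319], E[r] = 2.1449, γ^t·E[r] = 0.176638, running G = 7.688014
t=8: π = [0.2438, 0.1868, 0.2507, 0.1868, 0.1319], E[r] = 2.1449, γ^t·E[r] = 0.123647, running G = 7.811661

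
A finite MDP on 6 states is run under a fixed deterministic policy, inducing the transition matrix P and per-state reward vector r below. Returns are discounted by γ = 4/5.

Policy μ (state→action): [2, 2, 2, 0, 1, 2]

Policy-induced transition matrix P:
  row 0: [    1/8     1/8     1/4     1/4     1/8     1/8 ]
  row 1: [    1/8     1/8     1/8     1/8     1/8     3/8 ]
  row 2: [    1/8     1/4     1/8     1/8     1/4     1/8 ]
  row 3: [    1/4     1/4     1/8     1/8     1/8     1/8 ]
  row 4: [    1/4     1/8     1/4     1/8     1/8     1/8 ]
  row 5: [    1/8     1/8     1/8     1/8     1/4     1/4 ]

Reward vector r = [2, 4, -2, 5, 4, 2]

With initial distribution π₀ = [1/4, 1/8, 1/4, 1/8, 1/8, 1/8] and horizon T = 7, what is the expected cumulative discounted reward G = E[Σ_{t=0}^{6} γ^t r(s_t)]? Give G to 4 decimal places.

t=0: π = [0.2500, 0.1250, 0.2500, 0.1250, 0.1250, 0.1250], E[r] = 1.8750, γ^t·E[r] = 1.875000, running G = 1.875000
t=1: π = [0.1563, 0.1719, 0.1719, 0.1563, 0.1719, 0.1719], E[r] = 2.4688, γ^t·E[r] = 1.975000, running G = 3.850000
t=2: π = [0.1660, 0.1660, 0.1660, 0.1445, 0.1680, 0.1895], E[r] = 2.4375, γ^t·E[r] = 1.560000, running G = 5.410000
t=3: π = [0.1641, 0.1638, 0.1667, 0.1458, 0.1694, 0.1902], E[r] = 2.4368, γ^t·E[r] = 1.247625, running G = 6.657625
t=4: π = [0.1644, 0.1641, 0.1667, 0.1455, 0.1696, 0.1897], E[r] = 2.4371, γ^t·E[r] = 0.998250, running G = 7.655875
t=5: π = [0.1644, 0.1640, 0.1668, 0.1455, 0.1696, 0.1897], E[r] = 2.4368, γ^t·E[r] = 0.798489, running G = 8.454364
t=6: π = [0.1644, 0.1640, 0.1667, 0.1455, 0.1696, 0.1897], E[r] = 2.4369, γ^t·E[r] = 0.638811, running G = 9.093175

G = 9.0932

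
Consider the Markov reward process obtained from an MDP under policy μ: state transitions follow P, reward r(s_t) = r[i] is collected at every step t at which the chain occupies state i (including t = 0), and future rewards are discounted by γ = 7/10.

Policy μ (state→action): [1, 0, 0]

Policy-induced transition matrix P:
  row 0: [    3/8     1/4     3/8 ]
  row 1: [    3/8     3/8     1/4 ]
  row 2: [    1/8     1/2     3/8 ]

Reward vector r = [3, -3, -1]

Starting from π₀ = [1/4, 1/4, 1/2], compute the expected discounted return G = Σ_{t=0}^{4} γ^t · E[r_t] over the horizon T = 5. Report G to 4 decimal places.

t=0: π = [0.2500, 0.2500, 0.5000], E[r] = -0.5000, γ^t·E[r] = -0.500000, running G = -0.500000
t=1: π = [0.2500, 0.4063, 0.3438], E[r] = -0.8125, γ^t·E[r] = -0.568750, running G = -1.068750
t=2: π = [0.2891, 0.3867, 0.3242], E[r] = -0.6172, γ^t·E[r] = -0.302422, running G = -1.371172
t=3: π = [0.2939, 0.3794, 0.3267], E[r] = -0.5830, γ^t·E[r] = -0.199972, running G = -1.571144
t=4: π = [0.2933, 0.3791, 0.3276], E[r] = -0.5848, γ^t·E[r] = -0.140420, running G = -1.711563

G = -1.7116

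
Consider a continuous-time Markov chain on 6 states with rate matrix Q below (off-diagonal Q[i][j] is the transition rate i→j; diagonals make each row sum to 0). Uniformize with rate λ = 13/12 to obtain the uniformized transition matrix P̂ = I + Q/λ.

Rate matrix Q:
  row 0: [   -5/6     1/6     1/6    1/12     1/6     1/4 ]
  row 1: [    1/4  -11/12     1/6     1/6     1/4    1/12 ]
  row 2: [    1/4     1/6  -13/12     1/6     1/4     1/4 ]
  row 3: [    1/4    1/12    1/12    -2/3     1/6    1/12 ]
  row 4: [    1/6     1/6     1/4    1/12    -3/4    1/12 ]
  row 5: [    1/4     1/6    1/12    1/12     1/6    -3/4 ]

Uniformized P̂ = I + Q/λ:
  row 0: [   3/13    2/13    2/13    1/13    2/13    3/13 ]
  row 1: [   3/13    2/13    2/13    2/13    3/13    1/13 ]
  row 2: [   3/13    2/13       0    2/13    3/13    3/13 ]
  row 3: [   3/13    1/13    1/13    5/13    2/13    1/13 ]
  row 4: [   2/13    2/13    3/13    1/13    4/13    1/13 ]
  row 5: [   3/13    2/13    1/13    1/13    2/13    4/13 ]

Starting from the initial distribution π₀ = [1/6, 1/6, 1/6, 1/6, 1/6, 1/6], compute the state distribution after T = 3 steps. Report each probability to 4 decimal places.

t=0: π = [0.1667, 0.1667, 0.1667, 0.1667, 0.1667, 0.1667]
t=1: π = [0.2179, 0.1410, 0.1154, 0.1538, 0.2051, 0.1667]
t=2: π = [0.2150, 0.1420, 0.1272, 0.1440, 0.2051, 0.1667]
t=3: π = [0.2150, 0.1428, 0.1262, 0.1419, 0.2061, 0.1680]

π = [0.2150, 0.1428, 0.1262, 0.1419, 0.2061, 0.1680]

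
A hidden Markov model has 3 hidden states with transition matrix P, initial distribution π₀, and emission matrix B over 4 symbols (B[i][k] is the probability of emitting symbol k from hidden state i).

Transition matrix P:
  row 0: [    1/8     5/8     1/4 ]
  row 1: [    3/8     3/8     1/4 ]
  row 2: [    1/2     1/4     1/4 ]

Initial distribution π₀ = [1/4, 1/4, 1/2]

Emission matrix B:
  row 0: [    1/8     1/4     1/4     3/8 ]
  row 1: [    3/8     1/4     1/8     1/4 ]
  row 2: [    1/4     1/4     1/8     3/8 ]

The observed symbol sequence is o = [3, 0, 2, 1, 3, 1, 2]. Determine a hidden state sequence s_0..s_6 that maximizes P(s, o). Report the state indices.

t=0: δ = [9.375e-02, 6.250e-02, 1.875e-01]  (obs o_0=3)
t=1: δ = [1.172e-02, 2.197e-02, 1.172e-02]  ψ = [2, 0, 2]  (obs o_1=0)
t=2: δ = [2.060e-03, 1.030e-03, 6.866e-04]  ψ = [1, 1, 1]  (obs o_2=2)
t=3: δ = [9.656e-05, 3.219e-04, 1.287e-04]  ψ = [1, 0, 0]  (obs o_3=1)
t=4: δ = [4.526e-05, 3.017e-05, 3.017e-05]  ψ = [1, 1, 1]  (obs o_4=3)
t=5: δ = [3.772e-06, 7.072e-06, 2.829e-06]  ψ = [2, 0, 0]  (obs o_5=1)
t=6: δ = [6.630e-07, 3.315e-07, 2.210e-07]  ψ = [1, 1, 1]  (obs o_6=2)
backtrack: best end state = 0; path = [0, 1, 0, 1, 0, 1, 0]

path = [0, 1, 0, 1, 0, 1, 0]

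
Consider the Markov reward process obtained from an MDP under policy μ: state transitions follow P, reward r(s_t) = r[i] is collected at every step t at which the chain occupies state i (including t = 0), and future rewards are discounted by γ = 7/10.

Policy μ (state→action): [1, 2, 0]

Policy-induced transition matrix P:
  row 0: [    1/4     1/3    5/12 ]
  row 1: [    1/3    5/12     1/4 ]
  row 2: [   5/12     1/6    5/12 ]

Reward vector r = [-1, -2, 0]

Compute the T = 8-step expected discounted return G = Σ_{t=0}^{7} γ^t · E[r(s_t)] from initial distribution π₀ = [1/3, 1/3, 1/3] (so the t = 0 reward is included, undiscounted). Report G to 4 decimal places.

t=0: π = [0.3333, 0.3333, 0.3333], E[r] = -1.0000, γ^t·E[r] = -1.000000, running G = -1.000000
t=1: π = [0.3333, 0.3056, 0.3611], E[r] = -0.9444, γ^t·E[r] = -0.661111, running G = -1.661111
t=2: π = [0.3356, 0.2986, 0.3657], E[r] = -0.9329, γ^t·E[r] = -0.457106, running G = -2.118218
t=3: π = [0.3358, 0.2973, 0.3669], E[r] = -0.9304, γ^t·E[r] = -0.319114, running G = -2.437332
t=4: π = [0.3359, 0.2970, 0.3671], E[r] = -0.9298, γ^t·E[r] = -0.223253, running G = -2.660585
t=5: π = [0.3359, 0.2969, 0.3672], E[r] = -0.9297, γ^t·E[r] = -0.156258, running G = -2.816842
t=6: π = [0.3359, 0.2969, 0.3672], E[r] = -0.9297, γ^t·E[r] = -0.109378, running G = -2.926220
t=7: π = [0.3359, 0.2969, 0.3672], E[r] = -0.9297, γ^t·E[r] = -0.076564, running G = -3.002784

G = -3.0028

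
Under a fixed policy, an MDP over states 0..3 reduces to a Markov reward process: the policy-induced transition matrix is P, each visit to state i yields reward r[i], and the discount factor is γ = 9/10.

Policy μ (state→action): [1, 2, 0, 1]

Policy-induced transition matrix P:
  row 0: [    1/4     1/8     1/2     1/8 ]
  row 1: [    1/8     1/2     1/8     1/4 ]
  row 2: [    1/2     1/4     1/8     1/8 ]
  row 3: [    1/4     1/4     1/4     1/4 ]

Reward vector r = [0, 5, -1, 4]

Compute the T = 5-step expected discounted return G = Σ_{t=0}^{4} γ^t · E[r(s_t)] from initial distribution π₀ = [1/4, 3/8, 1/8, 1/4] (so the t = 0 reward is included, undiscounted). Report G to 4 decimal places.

t=0: π = [0.2500, 0.3750, 0.1250, 0.2500], E[r] = 2.7500, γ^t·E[r] = 2.750000, running G = 2.750000
t=1: π = [0.2344, 0.3125, 0.2500, 0.2031], E[r] = 2.1250, γ^t·E[r] = 1.912500, running G = 4.662500
t=2: π = [0.2734, 0.2988, 0.2383, 0.1895], E[r] = 2.0137, γ^t·E[r] = 1.631074, running G = 6.293574
t=3: π = [0.2722, 0.2905, 0.2512, 0.1860], E[r] = 1.9456, γ^t·E[r] = 1.418311, running G = 7.711885
t=4: π = [0.2765, 0.2886, 0.2503, 0.1846], E[r] = 1.9310, γ^t·E[r] = 1.266909, running G = 8.978794

G = 8.9788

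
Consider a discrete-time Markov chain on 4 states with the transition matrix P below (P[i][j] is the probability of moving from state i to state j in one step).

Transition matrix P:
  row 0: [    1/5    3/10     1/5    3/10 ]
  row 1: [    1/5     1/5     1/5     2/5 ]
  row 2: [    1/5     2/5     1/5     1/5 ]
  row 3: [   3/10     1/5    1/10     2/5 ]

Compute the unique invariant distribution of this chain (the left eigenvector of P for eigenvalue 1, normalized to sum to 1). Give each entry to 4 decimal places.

Balance equations π_j = Σ_i π_i·P[i][j]:
  π_0 = 1/5·π_0 + 1/5·π_1 + 1/5·π_2 + 3/10·π_3
  π_1 = 3/10·π_0 + 1/5·π_1 + 2/5·π_2 + 1/5·π_3
  π_2 = 1/5·π_0 + 1/5·π_1 + 1/5·π_2 + 1/10·π_3
  normalize: π_0 + π_1 + π_2 + π_3 = 1
Solving the linear system gives exactly π = [116/495, 127/495, 82/495, 34/99].

π = [0.2343, 0.2566, 0.1657, 0.3434]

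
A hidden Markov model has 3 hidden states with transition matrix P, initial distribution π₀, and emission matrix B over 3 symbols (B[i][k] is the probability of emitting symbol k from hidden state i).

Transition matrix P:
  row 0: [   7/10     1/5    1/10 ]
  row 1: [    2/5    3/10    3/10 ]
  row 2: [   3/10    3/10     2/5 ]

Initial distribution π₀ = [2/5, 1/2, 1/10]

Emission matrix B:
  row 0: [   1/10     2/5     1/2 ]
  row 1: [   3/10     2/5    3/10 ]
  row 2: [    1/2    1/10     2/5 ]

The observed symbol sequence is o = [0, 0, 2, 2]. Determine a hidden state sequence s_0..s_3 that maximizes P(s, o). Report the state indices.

t=0: δ = [4.000e-02, 1.500e-01, 5.000e-02]  (obs o_0=0)
t=1: δ = [6.000e-03, 1.350e-02, 2.250e-02]  ψ = [1, 1, 1]  (obs o_1=0)
t=2: δ = [3.375e-03, 2.025e-03, 3.600e-03]  ψ = [2, 2, 2]  (obs o_2=2)
t=3: δ = [1.181e-03, 3.240e-04, 5.760e-04]  ψ = [0, 2, 2]  (obs o_3=2)
backtrack: best end state = 0; path = [1, 2, 0, 0]

path = [1, 2, 0, 0]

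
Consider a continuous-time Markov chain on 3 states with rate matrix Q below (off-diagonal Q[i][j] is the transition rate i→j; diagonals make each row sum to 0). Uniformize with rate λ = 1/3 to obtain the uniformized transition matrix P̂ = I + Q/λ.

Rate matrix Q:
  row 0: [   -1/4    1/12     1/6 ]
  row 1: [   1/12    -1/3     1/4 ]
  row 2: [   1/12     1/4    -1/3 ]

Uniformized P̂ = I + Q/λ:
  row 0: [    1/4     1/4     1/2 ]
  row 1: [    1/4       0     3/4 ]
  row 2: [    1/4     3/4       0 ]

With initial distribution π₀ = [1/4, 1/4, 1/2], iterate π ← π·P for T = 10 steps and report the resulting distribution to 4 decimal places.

π = [0.2500, 0.3511, 0.3989]

t=0: π = [0.2500, 0.2500, 0.5000]
t=1: π = [0.2500, 0.4375, 0.3125]
t=2: π = [0.2500, 0.2969, 0.4531]
t=3: π = [0.2500, 0.4023, 0.3477]
t=4: π = [0.2500, 0.3232, 0.4268]
t=5: π = [0.2500, 0.3826, 0.3674]
t=6: π = [0.2500, 0.3381, 0.4119]
t=7: π = [0.2500, 0.3714, 0.3786]
t=8: π = [0.2500, 0.3464, 0.4036]
t=9: π = [0.2500, 0.3652, 0.3848]
t=10: π = [0.2500, 0.3511, 0.3989]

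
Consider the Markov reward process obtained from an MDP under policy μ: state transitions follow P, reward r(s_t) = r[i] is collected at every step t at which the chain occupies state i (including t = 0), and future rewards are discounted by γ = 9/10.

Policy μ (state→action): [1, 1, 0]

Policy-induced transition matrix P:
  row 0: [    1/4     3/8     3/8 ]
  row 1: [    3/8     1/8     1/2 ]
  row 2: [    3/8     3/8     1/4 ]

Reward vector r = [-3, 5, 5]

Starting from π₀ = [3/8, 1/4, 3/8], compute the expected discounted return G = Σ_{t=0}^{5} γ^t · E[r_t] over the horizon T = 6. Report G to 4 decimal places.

t=0: π = [0.3750, 0.2500, 0.3750], E[r] = 2.0000, γ^t·E[r] = 2.000000, running G = 2.000000
t=1: π = [0.3281, 0.3125, 0.3594], E[r] = 2.3750, γ^t·E[r] = 2.137500, running G = 4.137500
t=2: π = [0.3340, 0.2969, 0.3691], E[r] = 2.3281, γ^t·E[r] = 1.885781, running G = 6.023281
t=3: π = [0.3333, 0.3008, 0.3660], E[r] = 2.3340, γ^t·E[r] = 1.701475, running G = 7.724756
t=4: π = [0.3333, 0.2998, 0.3669], E[r] = 2.3333, γ^t·E[r] = 1.530847, running G = 9.255602
t=5: π = [0.3333, 0.3000, 0.3666], E[r] = 2.3333, γ^t·E[r] = 1.377816, running G = 10.633418

G = 10.6334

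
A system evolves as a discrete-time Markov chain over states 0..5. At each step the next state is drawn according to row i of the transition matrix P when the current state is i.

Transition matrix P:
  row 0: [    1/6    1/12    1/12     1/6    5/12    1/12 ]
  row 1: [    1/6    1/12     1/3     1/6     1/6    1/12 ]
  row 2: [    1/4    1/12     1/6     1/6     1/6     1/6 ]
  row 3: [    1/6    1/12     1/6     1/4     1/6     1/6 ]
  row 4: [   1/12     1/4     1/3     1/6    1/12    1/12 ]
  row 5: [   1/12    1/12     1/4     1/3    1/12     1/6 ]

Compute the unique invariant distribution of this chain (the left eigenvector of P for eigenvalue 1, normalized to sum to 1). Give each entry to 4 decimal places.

Balance equations π_j = Σ_i π_i·P[i][j]:
  π_0 = 1/6·π_0 + 1/6·π_1 + 1/4·π_2 + 1/6·π_3 + 1/12·π_4 + 1/12·π_5
  π_1 = 1/12·π_0 + 1/12·π_1 + 1/12·π_2 + 1/12·π_3 + 1/4·π_4 + 1/12·π_5
  π_2 = 1/12·π_0 + 1/3·π_1 + 1/6·π_2 + 1/6·π_3 + 1/3·π_4 + 1/4·π_5
  π_3 = 1/6·π_0 + 1/6·π_1 + 1/6·π_2 + 1/4·π_3 + 1/6·π_4 + 1/3·π_5
  π_4 = 5/12·π_0 + 1/6·π_1 + 1/6·π_2 + 1/6·π_3 + 1/12·π_4 + 1/12·π_5
  normalize: π_0 + π_1 + π_2 + π_3 + π_4 + π_5 = 1
Solving the linear system gives exactly π = [43075/271524, 30797/271524, 1135/5324, 9289/45254, 4085/22627, 1061/8228].

π = [0.1586, 0.1134, 0.2132, 0.2053, 0.1805, 0.1289]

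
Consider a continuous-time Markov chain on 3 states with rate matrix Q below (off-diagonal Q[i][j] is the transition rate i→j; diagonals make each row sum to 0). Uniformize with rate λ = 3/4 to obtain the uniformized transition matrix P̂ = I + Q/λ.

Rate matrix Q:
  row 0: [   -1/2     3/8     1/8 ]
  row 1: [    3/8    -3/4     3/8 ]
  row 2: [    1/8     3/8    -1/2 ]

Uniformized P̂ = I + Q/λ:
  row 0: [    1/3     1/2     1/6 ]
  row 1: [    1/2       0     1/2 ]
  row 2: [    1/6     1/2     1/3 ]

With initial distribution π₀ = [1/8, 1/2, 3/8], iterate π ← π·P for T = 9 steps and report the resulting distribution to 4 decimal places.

t=0: π = [0.1250, 0.5000, 0.3750]
t=1: π = [0.3542, 0.2500, 0.3958]
t=2: π = [0.3090, 0.3750, 0.3160]
t=3: π = [0.3432, 0.3125, 0.3443]
t=4: π = [0.3280, 0.3438, 0.3282]
t=5: π = [0.3359, 0.3281, 0.3360]
t=6: π = [0.3320, 0.3359, 0.3320]
t=7: π = [0.3340, 0.3320, 0.3340]
t=8: π = [0.3330, 0.3340, 0.3330]
t=9: π = [0.3335, 0.3330, 0.3335]

π = [0.3335, 0.3330, 0.3335]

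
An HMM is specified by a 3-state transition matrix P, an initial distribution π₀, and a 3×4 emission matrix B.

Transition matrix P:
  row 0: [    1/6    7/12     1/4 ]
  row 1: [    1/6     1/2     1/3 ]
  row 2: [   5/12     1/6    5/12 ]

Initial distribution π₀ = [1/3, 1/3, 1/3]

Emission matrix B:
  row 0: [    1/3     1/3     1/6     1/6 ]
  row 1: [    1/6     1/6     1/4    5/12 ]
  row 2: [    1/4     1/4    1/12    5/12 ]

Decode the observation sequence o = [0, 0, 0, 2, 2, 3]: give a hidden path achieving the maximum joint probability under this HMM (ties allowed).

t=0: δ = [1.111e-01, 5.556e-02, 8.333e-02]  (obs o_0=0)
t=1: δ = [1.157e-02, 1.080e-02, 8.681e-03]  ψ = [2, 0, 2]  (obs o_1=0)
t=2: δ = [1.206e-03, 1.125e-03, 9.042e-04]  ψ = [2, 0, 2]  (obs o_2=0)
t=3: δ = [6.279e-05, 1.758e-04, 3.140e-05]  ψ = [2, 0, 2]  (obs o_3=2)
t=4: δ = [4.884e-06, 2.198e-05, 4.884e-06]  ψ = [1, 1, 1]  (obs o_4=2)
t=5: δ = [6.105e-07, 4.579e-06, 3.052e-06]  ψ = [1, 1, 1]  (obs o_5=3)
backtrack: best end state = 1; path = [2, 2, 0, 1, 1, 1]

path = [2, 2, 0, 1, 1, 1]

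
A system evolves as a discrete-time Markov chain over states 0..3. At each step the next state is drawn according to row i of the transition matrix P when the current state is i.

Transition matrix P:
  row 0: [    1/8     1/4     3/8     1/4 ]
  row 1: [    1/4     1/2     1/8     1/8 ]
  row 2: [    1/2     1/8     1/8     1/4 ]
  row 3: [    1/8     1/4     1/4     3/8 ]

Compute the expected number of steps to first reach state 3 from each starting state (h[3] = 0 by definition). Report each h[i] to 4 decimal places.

h = [4.6869, 5.4949, 4.6061, 0.0000]

First-step conditioning: h[3] = 0; for i ≠ 3, h[i] = 1 + Σ_k P[i][k]·h[k].
  h[0] = 1 + 1/8·h[0] + 1/4·h[1] + 3/8·h[2]
  h[1] = 1 + 1/4·h[0] + 1/2·h[1] + 1/8·h[2]
  h[2] = 1 + 1/2·h[0] + 1/8·h[1] + 1/8·h[2]
Solving the 3×3 linear system over states ≠ 3 gives exactly h = [464/99, 544/99, 152/33, 0] (h[3] = 0 is the target).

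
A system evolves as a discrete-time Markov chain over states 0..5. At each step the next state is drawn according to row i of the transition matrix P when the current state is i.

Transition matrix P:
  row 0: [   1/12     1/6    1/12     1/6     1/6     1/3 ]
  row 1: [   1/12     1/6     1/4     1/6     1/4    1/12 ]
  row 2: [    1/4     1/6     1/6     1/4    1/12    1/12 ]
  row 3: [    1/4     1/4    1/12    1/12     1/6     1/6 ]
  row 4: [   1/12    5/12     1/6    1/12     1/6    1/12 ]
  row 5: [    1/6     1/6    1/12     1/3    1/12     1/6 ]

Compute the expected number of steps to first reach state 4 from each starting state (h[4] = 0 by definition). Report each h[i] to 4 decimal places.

h = [6.4301, 5.8590, 6.8835, 6.3179, 0.0000, 6.8733]

First-step conditioning: h[4] = 0; for i ≠ 4, h[i] = 1 + Σ_k P[i][k]·h[k].
  h[0] = 1 + 1/12·h[0] + 1/6·h[1] + 1/12·h[2] + 1/6·h[3] + 1/3·h[5]
  h[1] = 1 + 1/12·h[0] + 1/6·h[1] + 1/4·h[2] + 1/6·h[3] + 1/12·h[5]
  h[2] = 1 + 1/4·h[0] + 1/6·h[1] + 1/6·h[2] + 1/4·h[3] + 1/12·h[5]
  h[3] = 1 + 1/4·h[0] + 1/4·h[1] + 1/12·h[2] + 1/12·h[3] + 1/6·h[5]
  h[5] = 1 + 1/6·h[0] + 1/6·h[1] + 1/12·h[2] + 1/3·h[3] + 1/6·h[5]
Solving the 5×5 linear system over states ≠ 4 gives exactly h = [295224/45913, 269004/45913, 316044/45913, 290076/45913, 0, 315576/45913] (h[4] = 0 is the target).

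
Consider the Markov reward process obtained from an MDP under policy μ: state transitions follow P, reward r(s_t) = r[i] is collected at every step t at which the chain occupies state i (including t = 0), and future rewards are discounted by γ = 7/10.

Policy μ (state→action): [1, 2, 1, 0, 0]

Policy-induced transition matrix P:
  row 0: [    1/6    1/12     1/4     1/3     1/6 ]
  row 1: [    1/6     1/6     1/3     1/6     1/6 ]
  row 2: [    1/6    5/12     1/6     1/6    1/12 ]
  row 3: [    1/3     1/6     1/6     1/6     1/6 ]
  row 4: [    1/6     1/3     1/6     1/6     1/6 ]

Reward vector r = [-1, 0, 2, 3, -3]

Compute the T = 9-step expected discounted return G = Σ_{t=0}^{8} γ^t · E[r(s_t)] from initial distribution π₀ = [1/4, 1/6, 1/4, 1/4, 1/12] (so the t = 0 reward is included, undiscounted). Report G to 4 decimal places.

t=0: π = [0.2500, 0.1667, 0.2500, 0.2500, 0.0833], E[r] = 0.7500, γ^t·E[r] = 0.750000, running G = 0.750000
t=1: π = [0.2083, 0.2222, 0.2153, 0.2083, 0.1458], E[r] = 0.4097, γ^t·E[r] = 0.286806, running G = 1.036806
t=2: π = [0.2014, 0.2274, 0.2211, 0.2014, 0.1487], E[r] = 0.3987, γ^t·E[r] = 0.195376, running G = 1.232182
t=3: π = [0.2002, 0.2299, 0.2214, 0.2002, 0.1482], E[r] = 0.3984, γ^t·E[r] = 0.136664, running G = 1.368846
t=4: π = [0.2000, 0.2300, 0.2217, 0.2000, 0.1482], E[r] = 0.3988, γ^t·E[r] = 0.095744, running G = 1.464590
t=5: π = [0.2000, 0.2301, 0.2217, 0.2000, 0.1482], E[r] = 0.3988, γ^t·E[r] = 0.067023, running G = 1.531613
t=6: π = [0.2000, 0.2301, 0.2217, 0.2000, 0.1482], E[r] = 0.3988, γ^t·E[r] = 0.046918, running G = 1.578531
t=7: π = [0.2000, 0.2301, 0.2217, 0.2000, 0.1482], E[r] = 0.3988, γ^t·E[r] = 0.032842, running G = 1.611373
t=8: π = [0.2000, 0.2301, 0.2217, 0.2000, 0.1482], E[r] = 0.3988, γ^t·E[r] = 0.022990, running G = 1.634363

G = 1.6344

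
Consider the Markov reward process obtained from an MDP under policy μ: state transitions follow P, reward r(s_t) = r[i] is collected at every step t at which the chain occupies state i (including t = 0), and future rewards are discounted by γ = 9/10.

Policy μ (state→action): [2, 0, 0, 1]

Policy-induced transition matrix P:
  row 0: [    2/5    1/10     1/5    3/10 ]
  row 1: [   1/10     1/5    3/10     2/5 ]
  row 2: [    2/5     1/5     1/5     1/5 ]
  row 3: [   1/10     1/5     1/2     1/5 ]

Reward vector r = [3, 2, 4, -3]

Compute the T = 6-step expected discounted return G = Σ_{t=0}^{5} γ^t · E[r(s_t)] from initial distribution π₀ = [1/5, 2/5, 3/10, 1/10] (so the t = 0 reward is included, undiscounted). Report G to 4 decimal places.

t=0: π = [0.2000, 0.4000, 0.3000, 0.1000], E[r] = 2.3000, γ^t·E[r] = 2.300000, running G = 2.300000
t=1: π = [0.2500, 0.1800, 0.2700, 0.3000], E[r] = 1.2900, γ^t·E[r] = 1.161000, running G = 3.461000
t=2: π = [0.2560, 0.1750, 0.3080, 0.2610], E[r] = 1.5670, γ^t·E[r] = 1.269270, running G = 4.730270
t=3: π = [0.2692, 0.1744, 0.2958, 0.2606], E[r] = 1.5578, γ^t·E[r] = 1.135636, running G = 5.865906
t=4: π = [0.2695, 0.1731, 0.2956, 0.2618], E[r] = 1.5517, γ^t·E[r] = 1.018097, running G = 6.884003
t=5: π = [0.2695, 0.1731, 0.2958, 0.2616], E[r] = 1.5534, γ^t·E[r] = 0.917268, running G = 7.801271

G = 7.8013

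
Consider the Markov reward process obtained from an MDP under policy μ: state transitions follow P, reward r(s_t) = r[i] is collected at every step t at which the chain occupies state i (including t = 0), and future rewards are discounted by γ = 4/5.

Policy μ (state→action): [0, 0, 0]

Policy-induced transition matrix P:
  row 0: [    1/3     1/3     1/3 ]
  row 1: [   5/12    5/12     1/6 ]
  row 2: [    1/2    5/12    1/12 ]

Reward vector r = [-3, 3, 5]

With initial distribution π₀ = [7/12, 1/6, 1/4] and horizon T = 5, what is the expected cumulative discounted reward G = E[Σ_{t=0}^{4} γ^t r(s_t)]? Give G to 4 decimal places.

t=0: π = [0.5833, 0.1667, 0.2500], E[r] = 0.0000, γ^t·E[r] = 0.000000, running G = 0.000000
t=1: π = [0.3889, 0.3681, 0.2431], E[r] = 1.1528, γ^t·E[r] = 0.922222, running G = 0.922222
t=2: π = [0.4045, 0.3843, 0.2112], E[r] = 0.9954, γ^t·E[r] = 0.637037, running G = 1.559259
t=3: π = [0.4006, 0.3830, 0.2165], E[r] = 1.0296, γ^t·E[r] = 0.527160, running G = 2.086420
t=4: π = [0.4013, 0.3833, 0.2154], E[r] = 1.0228, γ^t·E[r] = 0.418943, running G = 2.505363

G = 2.5054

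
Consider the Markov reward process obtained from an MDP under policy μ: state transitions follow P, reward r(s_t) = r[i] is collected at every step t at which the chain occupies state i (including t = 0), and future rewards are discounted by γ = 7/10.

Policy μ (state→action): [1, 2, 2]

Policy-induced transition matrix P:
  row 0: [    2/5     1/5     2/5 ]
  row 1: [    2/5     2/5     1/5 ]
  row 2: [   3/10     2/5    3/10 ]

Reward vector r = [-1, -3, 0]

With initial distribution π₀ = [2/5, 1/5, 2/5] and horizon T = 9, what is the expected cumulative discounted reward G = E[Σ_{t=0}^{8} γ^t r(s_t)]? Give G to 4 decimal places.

t=0: π = [0.4000, 0.2000, 0.4000], E[r] = -1.0000, γ^t·E[r] = -1.000000, running G = -1.000000
t=1: π = [0.3600, 0.3200, 0.3200], E[r] = -1.3200, γ^t·E[r] = -0.924000, running G = -1.924000
t=2: π = [0.3680, 0.3280, 0.3040], E[r] = -1.3520, γ^t·E[r] = -0.662480, running G = -2.586480
t=3: π = [0.3696, 0.3264, 0.3040], E[r] = -1.3488, γ^t·E[r] = -0.462638, running G = -3.049118
t=4: π = [0.3696, 0.3261, 0.3043], E[r] = -1.3478, γ^t·E[r] = -0.323616, running G = -3.372735
t=5: π = [0.3696, 0.3261, 0.3044], E[r] = -1.3478, γ^t·E[r] = -0.226526, running G = -3.599261
t=6: π = [0.3696, 0.3261, 0.3043], E[r] = -1.3478, γ^t·E[r] = -0.158570, running G = -3.757831
t=7: π = [0.3696, 0.3261, 0.3043], E[r] = -1.3478, γ^t·E[r] = -0.110999, running G = -3.868830
t=8: π = [0.3696, 0.3261, 0.3043], E[r] = -1.3478, γ^t·E[r] = -0.077699, running G = -3.946530

G = -3.9465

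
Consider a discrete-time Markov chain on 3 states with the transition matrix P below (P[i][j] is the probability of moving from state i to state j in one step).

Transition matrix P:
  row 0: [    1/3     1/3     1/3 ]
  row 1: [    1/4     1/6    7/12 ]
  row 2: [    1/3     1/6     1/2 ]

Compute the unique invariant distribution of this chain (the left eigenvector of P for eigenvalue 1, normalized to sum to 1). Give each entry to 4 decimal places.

Balance equations π_j = Σ_i π_i·P[i][j]:
  π_0 = 1/3·π_0 + 1/4·π_1 + 1/3·π_2
  π_1 = 1/3·π_0 + 1/6·π_1 + 1/6·π_2
  normalize: π_0 + π_1 + π_2 = 1
Solving the linear system gives exactly π = [23/73, 16/73, 34/73].

π = [0.3151, 0.2192, 0.4658]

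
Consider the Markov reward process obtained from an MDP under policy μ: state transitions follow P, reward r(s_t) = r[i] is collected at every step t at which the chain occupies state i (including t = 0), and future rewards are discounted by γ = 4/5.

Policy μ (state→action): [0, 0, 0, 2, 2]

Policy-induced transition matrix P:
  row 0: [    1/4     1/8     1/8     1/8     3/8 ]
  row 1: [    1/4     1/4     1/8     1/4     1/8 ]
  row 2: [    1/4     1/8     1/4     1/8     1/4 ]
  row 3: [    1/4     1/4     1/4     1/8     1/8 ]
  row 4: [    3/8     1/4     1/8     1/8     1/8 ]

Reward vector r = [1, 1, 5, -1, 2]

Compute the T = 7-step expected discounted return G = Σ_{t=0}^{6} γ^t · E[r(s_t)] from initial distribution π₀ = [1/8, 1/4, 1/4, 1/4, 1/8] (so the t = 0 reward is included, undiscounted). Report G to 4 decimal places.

t=0: π = [0.1250, 0.2500, 0.2500, 0.2500, 0.1250], E[r] = 1.6250, γ^t·E[r] = 1.625000, running G = 1.625000
t=1: π = [0.2656, 0.2031, 0.1875, 0.1563, 0.1875], E[r] = 1.6250, γ^t·E[r] = 1.300000, running G = 2.925000
t=2: π = [0.2734, 0.1934, 0.1680, 0.1504, 0.2148], E[r] = 1.5859, γ^t·E[r] = 1.015000, running G = 3.940000
t=3: π = [0.2769, 0.1948, 0.1648, 0.1492, 0.2144], E[r] = 1.5752, γ^t·E[r] = 0.806500, running G = 4.746500
t=4: π = [0.2768, 0.1948, 0.1642, 0.1494, 0.2148], E[r] = 1.5731, γ^t·E[r] = 0.644338, running G = 5.390838
t=5: π = [0.2769, 0.1949, 0.1642, 0.1493, 0.2147], E[r] = 1.5728, γ^t·E[r] = 0.515385, running G = 5.906223
t=6: π = [0.2768, 0.1949, 0.1642, 0.1494, 0.2147], E[r] = 1.5728, γ^t·E[r] = 0.412299, running G = 6.318521

G = 6.3185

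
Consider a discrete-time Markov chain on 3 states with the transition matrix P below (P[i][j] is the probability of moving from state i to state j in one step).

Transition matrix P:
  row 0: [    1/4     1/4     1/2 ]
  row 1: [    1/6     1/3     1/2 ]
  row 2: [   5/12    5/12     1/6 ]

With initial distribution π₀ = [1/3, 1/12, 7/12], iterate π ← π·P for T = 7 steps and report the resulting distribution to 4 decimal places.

t=0: π = [0.3333, 0.0833, 0.5833]
t=1: π = [0.3403, 0.3542, 0.3056]
t=2: π = [0.2714, 0.3304, 0.3981]
t=3: π = [0.2888, 0.3439, 0.3673]
t=4: π = [0.2826, 0.3399, 0.3776]
t=5: π = [0.2846, 0.3413, 0.3741]
t=6: π = [0.2839, 0.3408, 0.3753]
t=7: π = [0.2841, 0.3409, 0.3749]

π = [0.2841, 0.3409, 0.3749]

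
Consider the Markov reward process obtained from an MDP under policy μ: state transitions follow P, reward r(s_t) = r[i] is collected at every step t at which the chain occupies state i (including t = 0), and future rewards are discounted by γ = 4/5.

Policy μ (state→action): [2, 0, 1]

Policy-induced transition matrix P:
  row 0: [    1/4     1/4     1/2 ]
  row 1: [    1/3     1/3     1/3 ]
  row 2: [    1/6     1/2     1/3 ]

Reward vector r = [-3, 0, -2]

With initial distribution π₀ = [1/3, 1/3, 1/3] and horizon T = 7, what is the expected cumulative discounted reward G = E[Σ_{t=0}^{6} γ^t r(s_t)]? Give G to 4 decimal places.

t=0: π = [0.3333, 0.3333, 0.3333], E[r] = -1.6667, γ^t·E[r] = -1.666667, running G = -1.666667
t=1: π = [0.2500, 0.3611, 0.3889], E[r] = -1.5278, γ^t·E[r] = -1.222222, running G = -2.888889
t=2: π = [0.2477, 0.3773, 0.3750], E[r] = -1.4931, γ^t·E[r] = -0.955556, running G = -3.844444
t=3: π = [0.2502, 0.3752, 0.3746], E[r] = -1.4998, γ^t·E[r] = -0.767901, running G = -4.612346
t=4: π = [0.2500, 0.3749, 0.3750], E[r] = -1.5002, γ^t·E[r] = -0.614486, running G = -5.226831
t=5: π = [0.2500, 0.3750, 0.3750], E[r] = -1.5000, γ^t·E[r] = -0.491516, running G = -5.718347
t=6: π = [0.2500, 0.3750, 0.3750], E[r] = -1.5000, γ^t·E[r] = -0.393215, running G = -6.111562

G = -6.1116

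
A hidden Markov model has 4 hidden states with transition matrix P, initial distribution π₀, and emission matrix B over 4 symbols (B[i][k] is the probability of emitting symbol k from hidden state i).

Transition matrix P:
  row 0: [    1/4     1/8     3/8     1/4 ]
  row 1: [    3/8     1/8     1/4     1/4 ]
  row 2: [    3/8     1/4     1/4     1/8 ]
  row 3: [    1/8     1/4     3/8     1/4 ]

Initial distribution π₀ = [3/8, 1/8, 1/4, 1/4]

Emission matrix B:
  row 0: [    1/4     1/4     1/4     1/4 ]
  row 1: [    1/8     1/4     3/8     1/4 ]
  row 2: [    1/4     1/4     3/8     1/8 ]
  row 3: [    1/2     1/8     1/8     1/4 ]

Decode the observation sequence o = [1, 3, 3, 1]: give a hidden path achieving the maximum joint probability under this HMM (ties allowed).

path = [0, 2, 0, 2]

t=0: δ = [9.375e-02, 3.125e-02, 6.250e-02, 3.125e-02]  (obs o_0=1)
t=1: δ = [5.859e-03, 3.906e-03, 4.395e-03, 5.859e-03]  ψ = [0, 2, 0, 0]  (obs o_1=3)
t=2: δ = [4.120e-04, 3.662e-04, 2.747e-04, 3.662e-04]  ψ = [2, 3, 0, 0]  (obs o_2=3)
t=3: δ = [3.433e-05, 2.289e-05, 3.862e-05, 1.287e-05]  ψ = [1, 3, 0, 0]  (obs o_3=1)
backtrack: best end state = 2; path = [0, 2, 0, 2]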